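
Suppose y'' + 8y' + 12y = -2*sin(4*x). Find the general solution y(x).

y = sin(4*x)/130 + 4*cos(4*x)/65 + C1*exp(-2*x) + C2*exp(-6*x)

Characteristic equation r² + 8r + 12 = 0 factors as (r + 2)(r + 6) = 0, so r = -2, -6.
Hence y_h = C1*exp(-2*x) + C2*exp(-6*x).
Try y_p = A*cos(4*x) + B*sin(4*x). Substituting and equating the coefficients of cos(4x) and sin(4x) gives A = 4/65, B = 1/130, so y_p = sin(4*x)/130 + 4*cos(4*x)/65.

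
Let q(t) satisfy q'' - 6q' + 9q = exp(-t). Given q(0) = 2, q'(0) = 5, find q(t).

q = exp(-t)/16 + 31*exp(3*t)/16 - 3*t*exp(3*t)/4

Characteristic equation r² - 6r + 9 = 0 has discriminant (-6)² - 4·(9) = 0, so r = 3 is a repeated root.
Hence q_h = (C1 + C2*t)*exp(3*t).
Try q_p = A*exp(-t). Substituting into the equation and dividing by exp(-t) gives A = 1/16, so q_p = exp(-t)/16.
General solution: q = exp(-t)/16 + C1*exp(3*t) + C2*t*exp(3*t).
Apply the initial conditions: q(0) = 1/16 + C1 = 2 and q'(0) = -1/16 + C2 + 3*C1 = 5. Solving gives C1 = 31/16, C2 = -3/4.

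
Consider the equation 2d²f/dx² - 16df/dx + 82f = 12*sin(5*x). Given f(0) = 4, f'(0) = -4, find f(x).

f = 3*sin(5*x)/58 + 15*cos(5*x)/116 - 229*exp(4*x)*sin(5*x)/58 + 449*cos(5*x)*exp(4*x)/116

Divide through by 2: f'' - 8f' + 41f = 6*sin(5*x).
Characteristic equation r² - 8r + 41 = 0 has discriminant (-8)² - 4·(41) = -100 < 0, so r = 4 ± 5i.
Hence f_h = C1*cos(5*x)*exp(4*x) + C2*exp(4*x)*sin(5*x).
Try f_p = A*cos(5*x) + B*sin(5*x). Substituting and equating the coefficients of cos(5x) and sin(5x) gives A = 15/116, B = 3/58, so f_p = 3*sin(5*x)/58 + 15*cos(5*x)/116.
General solution: f = 3*sin(5*x)/58 + 15*cos(5*x)/116 + C1*cos(5*x)*exp(4*x) + C2*exp(4*x)*sin(5*x).
Apply the initial conditions: f(0) = 15/116 + C1 = 4 and f'(0) = 15/58 + 4*C1 + 5*C2 = -4. Solving gives C1 = 449/116, C2 = -229/58.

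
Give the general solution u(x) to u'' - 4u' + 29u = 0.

u = C1*cos(5*x)*exp(2*x) + C2*exp(2*x)*sin(5*x)

Characteristic equation r² - 4r + 29 = 0 has discriminant (-4)² - 4·(29) = -100 < 0, so r = 2 ± 5i.
Hence u_h = C1*cos(5*x)*exp(2*x) + C2*exp(2*x)*sin(5*x).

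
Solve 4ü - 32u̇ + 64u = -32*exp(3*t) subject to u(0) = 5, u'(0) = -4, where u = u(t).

Divide through by 4: u'' - 8u' + 16u = -8*exp(3*t).
Characteristic equation r² - 8r + 16 = 0 has discriminant (-8)² - 4·(16) = 0, so r = 4 is a repeated root.
Hence u_h = (C1 + C2*t)*exp(4*t).
Try u_p = A*exp(3*t). Substituting into the equation and dividing by exp(3*t) gives A = -8, so u_p = -8*exp(3*t).
General solution: u = -8*exp(3*t) + C1*exp(4*t) + C2*t*exp(4*t).
Apply the initial conditions: u(0) = -8 + C1 = 5 and u'(0) = -24 + C2 + 4*C1 = -4. Solving gives C1 = 13, C2 = -32.

u = -8*exp(3*t) + 13*exp(4*t) - 32*t*exp(4*t)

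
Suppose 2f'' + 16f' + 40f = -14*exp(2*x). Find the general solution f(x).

Divide through by 2: f'' + 8f' + 20f = -7*exp(2*x).
Characteristic equation r² + 8r + 20 = 0 has discriminant (8)² - 4·(20) = -16 < 0, so r = -4 ± 2i.
Hence f_h = C1*cos(2*x)*exp(-4*x) + C2*exp(-4*x)*sin(2*x).
Try f_p = A*exp(2*x). Substituting into the equation and dividing by exp(2*x) gives A = -7/40, so f_p = -7*exp(2*x)/40.

f = -7*exp(2*x)/40 + C1*cos(2*x)*exp(-4*x) + C2*exp(-4*x)*sin(2*x)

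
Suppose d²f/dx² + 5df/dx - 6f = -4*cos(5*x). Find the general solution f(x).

Characteristic equation r² + 5r - 6 = 0 factors as (r - 1)(r + 6) = 0, so r = 1, -6.
Hence f_h = C1*exp(x) + C2*exp(-6*x).
Try f_p = A*cos(5*x) + B*sin(5*x). Substituting and equating the coefficients of cos(5x) and sin(5x) gives A = 62/793, B = -50/793, so f_p = -50*sin(5*x)/793 + 62*cos(5*x)/793.

f = -50*sin(5*x)/793 + 62*cos(5*x)/793 + C1*exp(x) + C2*exp(-6*x)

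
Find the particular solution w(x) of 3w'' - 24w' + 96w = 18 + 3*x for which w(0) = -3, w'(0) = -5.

w = 25/128 + x/32 - 409*cos(4*x)*exp(4*x)/128 + 31*exp(4*x)*sin(4*x)/16

Divide through by 3: w'' - 8w' + 32w = 6 + x.
Characteristic equation r² - 8r + 32 = 0 has discriminant (-8)² - 4·(32) = -64 < 0, so r = 4 ± 4i.
Hence w_h = C1*cos(4*x)*exp(4*x) + C2*exp(4*x)*sin(4*x).
For the particular solution try w_p = A0 + A1*x. Substituting and matching coefficients of each power of x gives A0 = 25/128, A1 = 1/32, so w_p = 25/128 + x/32.
General solution: w = 25/128 + x/32 + C1*cos(4*x)*exp(4*x) + C2*exp(4*x)*sin(4*x).
Apply the initial conditions: w(0) = 25/128 + C1 = -3 and w'(0) = 1/32 + 4*C1 + 4*C2 = -5. Solving gives C1 = -409/128, C2 = 31/16.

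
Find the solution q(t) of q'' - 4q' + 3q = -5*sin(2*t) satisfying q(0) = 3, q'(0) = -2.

Characteristic equation r² - 4r + 3 = 0 factors as (r - 3)(r - 1) = 0, so r = 3, 1.
Hence q_h = C1*exp(3*t) + C2*exp(t).
Try q_p = A*cos(2*t) + B*sin(2*t). Substituting and equating the coefficients of cos(2t) and sin(2t) gives A = -8/13, B = 1/13, so q_p = -8*cos(2*t)/13 + sin(2*t)/13.
General solution: q = -8*cos(2*t)/13 + sin(2*t)/13 + C1*exp(3*t) + C2*exp(t).
Apply the initial conditions: q(0) = -8/13 + C1 + C2 = 3 and q'(0) = 2/13 + C2 + 3*C1 = -2. Solving gives C1 = -75/26, C2 = 13/2.

q = -75*exp(3*t)/26 - 8*cos(2*t)/13 + sin(2*t)/13 + 13*exp(t)/2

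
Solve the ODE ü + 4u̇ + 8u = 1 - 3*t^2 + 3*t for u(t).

u = -5/32 - 3*t**2/8 + 3*t/4 + C1*cos(2*t)*exp(-2*t) + C2*exp(-2*t)*sin(2*t)

Characteristic equation r² + 4r + 8 = 0 has discriminant (4)² - 4·(8) = -16 < 0, so r = -2 ± 2i.
Hence u_h = C1*cos(2*t)*exp(-2*t) + C2*exp(-2*t)*sin(2*t).
For the particular solution try u_p = A0 + A1*t + A2*t^2. Substituting and matching coefficients of each power of t gives A0 = -5/32, A1 = 3/4, A2 = -3/8, so u_p = -5/32 - 3*t^2/8 + 3*t/4.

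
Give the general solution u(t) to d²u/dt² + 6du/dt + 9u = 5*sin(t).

u = -3*cos(t)/10 + 2*sin(t)/5 + C1*exp(-3*t) + C2*t*exp(-3*t)

Characteristic equation r² + 6r + 9 = 0 has discriminant (6)² - 4·(9) = 0, so r = -3 is a repeated root.
Hence u_h = (C1 + C2*t)*exp(-3*t).
Try u_p = A*cos(t) + B*sin(t). Substituting and equating the coefficients of cos(t) and sin(t) gives A = -3/10, B = 2/5, so u_p = -3*cos(t)/10 + 2*sin(t)/5.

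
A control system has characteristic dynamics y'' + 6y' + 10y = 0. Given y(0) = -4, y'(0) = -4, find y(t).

y = -16*exp(-3*t)*sin(t) - 4*cos(t)*exp(-3*t)

Characteristic equation r² + 6r + 10 = 0 has discriminant (6)² - 4·(10) = -4 < 0, so r = -3 ± i.
Hence y_h = C1*cos(t)*exp(-3*t) + C2*exp(-3*t)*sin(t).
Apply the initial conditions: y(0) = C1 = -4 and y'(0) = C2 - 3*C1 = -4. Solving gives C1 = -4, C2 = -16.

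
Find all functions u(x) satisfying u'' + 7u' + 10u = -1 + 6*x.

Characteristic equation r² + 7r + 10 = 0 factors as (r + 2)(r + 5) = 0, so r = -2, -5.
Hence u_h = C1*exp(-2*x) + C2*exp(-5*x).
For the particular solution try u_p = A0 + A1*x. Substituting and matching coefficients of each power of x gives A0 = -13/25, A1 = 3/5, so u_p = -13/25 + 3*x/5.

u = -13/25 + 3*x/5 + C1*exp(-2*x) + C2*exp(-5*x)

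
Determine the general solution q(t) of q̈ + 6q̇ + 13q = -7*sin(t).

Characteristic equation r² + 6r + 13 = 0 has discriminant (6)² - 4·(13) = -16 < 0, so r = -3 ± 2i.
Hence q_h = C1*cos(2*t)*exp(-3*t) + C2*exp(-3*t)*sin(2*t).
Try q_p = A*cos(t) + B*sin(t). Substituting and equating the coefficients of cos(t) and sin(t) gives A = 7/30, B = -7/15, so q_p = -7*sin(t)/15 + 7*cos(t)/30.

q = -7*sin(t)/15 + 7*cos(t)/30 + C1*cos(2*t)*exp(-3*t) + C2*exp(-3*t)*sin(2*t)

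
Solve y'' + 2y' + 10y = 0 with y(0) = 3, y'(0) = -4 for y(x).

y = 3*cos(3*x)*exp(-x) - exp(-x)*sin(3*x)/3

Characteristic equation r² + 2r + 10 = 0 has discriminant (2)² - 4·(10) = -36 < 0, so r = -1 ± 3i.
Hence y_h = C1*cos(3*x)*exp(-x) + C2*exp(-x)*sin(3*x).
Apply the initial conditions: y(0) = C1 = 3 and y'(0) = -C1 + 3*C2 = -4. Solving gives C1 = 3, C2 = -1/3.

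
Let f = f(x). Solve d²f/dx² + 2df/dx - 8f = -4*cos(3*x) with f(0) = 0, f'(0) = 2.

Characteristic equation r² + 2r - 8 = 0 factors as (r + 4)(r - 2) = 0, so r = -4, 2.
Hence f_h = C1*exp(-4*x) + C2*exp(2*x).
Try f_p = A*cos(3*x) + B*sin(3*x). Substituting and equating the coefficients of cos(3x) and sin(3x) gives A = 68/325, B = -24/325, so f_p = -24*sin(3*x)/325 + 68*cos(3*x)/325.
General solution: f = -24*sin(3*x)/325 + 68*cos(3*x)/325 + C1*exp(-4*x) + C2*exp(2*x).
Apply the initial conditions: f(0) = 68/325 + C1 + C2 = 0 and f'(0) = -72/325 - 4*C1 + 2*C2 = 2. Solving gives C1 = -11/25, C2 = 3/13.

f = -24*sin(3*x)/325 - 11*exp(-4*x)/25 + 3*exp(2*x)/13 + 68*cos(3*x)/325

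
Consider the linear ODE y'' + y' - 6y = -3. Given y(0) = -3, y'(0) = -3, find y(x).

y = 1/2 - 27*exp(2*x)/10 - 4*exp(-3*x)/5

Characteristic equation r² + r - 6 = 0 factors as (r + 3)(r - 2) = 0, so r = -3, 2.
Hence y_h = C1*exp(-3*x) + C2*exp(2*x).
For the particular solution try y_p = A0. Substituting and matching coefficients of each power of x gives A0 = 1/2, so y_p = 1/2.
General solution: y = 1/2 + C1*exp(-3*x) + C2*exp(2*x).
Apply the initial conditions: y(0) = 1/2 + C1 + C2 = -3 and y'(0) = -3*C1 + 2*C2 = -3. Solving gives C1 = -4/5, C2 = -27/10.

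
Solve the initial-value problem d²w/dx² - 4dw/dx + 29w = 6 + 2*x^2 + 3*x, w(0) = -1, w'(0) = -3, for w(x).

Characteristic equation r² - 4r + 29 = 0 has discriminant (-4)² - 4·(29) = -100 < 0, so r = 2 ± 5i.
Hence w_h = C1*cos(5*x)*exp(2*x) + C2*exp(2*x)*sin(5*x).
For the particular solution try w_p = A0 + A1*x + A2*x^2. Substituting and matching coefficients of each power of x gives A0 = 5342/24389, A1 = 103/841, A2 = 2/29, so w_p = 5342/24389 + 2*x^2/29 + 103*x/841.
General solution: w = 5342/24389 + 2*x^2/29 + 103*x/841 + C1*cos(5*x)*exp(2*x) + C2*exp(2*x)*sin(5*x).
Apply the initial conditions: w(0) = 5342/24389 + C1 = -1 and w'(0) = 103/841 + 2*C1 + 5*C2 = -3. Solving gives C1 = -29731/24389, C2 = -16692/121945.

w = 5342/24389 + 2*x**2/29 + 103*x/841 - 29731*cos(5*x)*exp(2*x)/24389 - 16692*exp(2*x)*sin(5*x)/121945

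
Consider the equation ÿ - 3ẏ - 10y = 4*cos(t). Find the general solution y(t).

y = -22*cos(t)/65 - 6*sin(t)/65 + C1*exp(5*t) + C2*exp(-2*t)

Characteristic equation r² - 3r - 10 = 0 factors as (r - 5)(r + 2) = 0, so r = 5, -2.
Hence y_h = C1*exp(5*t) + C2*exp(-2*t).
Try y_p = A*cos(t) + B*sin(t). Substituting and equating the coefficients of cos(t) and sin(t) gives A = -22/65, B = -6/65, so y_p = -22*cos(t)/65 - 6*sin(t)/65.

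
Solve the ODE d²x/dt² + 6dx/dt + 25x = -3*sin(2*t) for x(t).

x = -7*sin(2*t)/65 + 4*cos(2*t)/65 + C1*cos(4*t)*exp(-3*t) + C2*exp(-3*t)*sin(4*t)

Characteristic equation r² + 6r + 25 = 0 has discriminant (6)² - 4·(25) = -64 < 0, so r = -3 ± 4i.
Hence x_h = C1*cos(4*t)*exp(-3*t) + C2*exp(-3*t)*sin(4*t).
Try x_p = A*cos(2*t) + B*sin(2*t). Substituting and equating the coefficients of cos(2t) and sin(2t) gives A = 4/65, B = -7/65, so x_p = -7*sin(2*t)/65 + 4*cos(2*t)/65.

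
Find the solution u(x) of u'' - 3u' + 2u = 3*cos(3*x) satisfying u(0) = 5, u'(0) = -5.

Characteristic equation r² - 3r + 2 = 0 factors as (r - 1)(r - 2) = 0, so r = 1, 2.
Hence u_h = C1*exp(x) + C2*exp(2*x).
Try u_p = A*cos(3*x) + B*sin(3*x). Substituting and equating the coefficients of cos(3x) and sin(3x) gives A = -21/130, B = -27/130, so u_p = -27*sin(3*x)/130 - 21*cos(3*x)/130.
General solution: u = -27*sin(3*x)/130 - 21*cos(3*x)/130 + C1*exp(x) + C2*exp(2*x).
Apply the initial conditions: u(0) = -21/130 + C1 + C2 = 5 and u'(0) = -81/130 + C1 + 2*C2 = -5. Solving gives C1 = 147/10, C2 = -124/13.

u = -124*exp(2*x)/13 - 27*sin(3*x)/130 - 21*cos(3*x)/130 + 147*exp(x)/10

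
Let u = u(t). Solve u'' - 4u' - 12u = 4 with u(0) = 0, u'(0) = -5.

Characteristic equation r² - 4r - 12 = 0 factors as (r - 6)(r + 2) = 0, so r = 6, -2.
Hence u_h = C1*exp(6*t) + C2*exp(-2*t).
For the particular solution try u_p = A0. Substituting and matching coefficients of each power of t gives A0 = -1/3, so u_p = -1/3.
General solution: u = -1/3 + C1*exp(6*t) + C2*exp(-2*t).
Apply the initial conditions: u(0) = -1/3 + C1 + C2 = 0 and u'(0) = -2*C2 + 6*C1 = -5. Solving gives C1 = -13/24, C2 = 7/8.

u = -1/3 - 13*exp(6*t)/24 + 7*exp(-2*t)/8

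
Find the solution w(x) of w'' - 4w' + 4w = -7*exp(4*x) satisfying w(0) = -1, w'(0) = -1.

w = -7*exp(4*x)/4 + 3*exp(2*x)/4 + 9*x*exp(2*x)/2

Characteristic equation r² - 4r + 4 = 0 has discriminant (-4)² - 4·(4) = 0, so r = 2 is a repeated root.
Hence w_h = (C1 + C2*x)*exp(2*x).
Try w_p = A*exp(4*x). Substituting into the equation and dividing by exp(4*x) gives A = -7/4, so w_p = -7*exp(4*x)/4.
General solution: w = -7*exp(4*x)/4 + C1*exp(2*x) + C2*x*exp(2*x).
Apply the initial conditions: w(0) = -7/4 + C1 = -1 and w'(0) = -7 + C2 + 2*C1 = -1. Solving gives C1 = 3/4, C2 = 9/2.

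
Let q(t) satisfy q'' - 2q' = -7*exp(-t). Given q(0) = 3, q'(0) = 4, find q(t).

q = 9/2 - 7*exp(-t)/3 + 5*exp(2*t)/6

Characteristic equation r² - 2r = 0 factors as (r - 2)r = 0, so r = 2, 0.
Hence q_h = C1*exp(2*t) + C2.
Try q_p = A*exp(-t). Substituting into the equation and dividing by exp(-t) gives A = -7/3, so q_p = -7*exp(-t)/3.
General solution: q = C2 - 7*exp(-t)/3 + C1*exp(2*t).
Apply the initial conditions: q(0) = -7/3 + C1 + C2 = 3 and q'(0) = 7/3 + 2*C1 = 4. Solving gives C1 = 5/6, C2 = 9/2.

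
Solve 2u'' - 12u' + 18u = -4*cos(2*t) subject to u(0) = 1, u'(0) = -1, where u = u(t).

u = -10*cos(2*t)/169 + 24*sin(2*t)/169 + 179*exp(3*t)/169 - 58*t*exp(3*t)/13

Divide through by 2: u'' - 6u' + 9u = -2*cos(2*t).
Characteristic equation r² - 6r + 9 = 0 has discriminant (-6)² - 4·(9) = 0, so r = 3 is a repeated root.
Hence u_h = (C1 + C2*t)*exp(3*t).
Try u_p = A*cos(2*t) + B*sin(2*t). Substituting and equating the coefficients of cos(2t) and sin(2t) gives A = -10/169, B = 24/169, so u_p = -10*cos(2*t)/169 + 24*sin(2*t)/169.
General solution: u = -10*cos(2*t)/169 + 24*sin(2*t)/169 + C1*exp(3*t) + C2*t*exp(3*t).
Apply the initial conditions: u(0) = -10/169 + C1 = 1 and u'(0) = 48/169 + C2 + 3*C1 = -1. Solving gives C1 = 179/169, C2 = -58/13.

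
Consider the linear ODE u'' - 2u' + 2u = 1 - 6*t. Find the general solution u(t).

Characteristic equation r² - 2r + 2 = 0 has discriminant (-2)² - 4·(2) = -4 < 0, so r = 1 ± i.
Hence u_h = C1*cos(t)*exp(t) + C2*exp(t)*sin(t).
For the particular solution try u_p = A0 + A1*t. Substituting and matching coefficients of each power of t gives A0 = -5/2, A1 = -3, so u_p = -5/2 - 3*t.

u = -5/2 - 3*t + C1*cos(t)*exp(t) + C2*exp(t)*sin(t)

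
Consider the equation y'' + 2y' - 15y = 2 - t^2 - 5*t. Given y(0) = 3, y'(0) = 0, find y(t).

Characteristic equation r² + 2r - 15 = 0 factors as (r + 5)(r - 3) = 0, so r = -5, 3.
Hence y_h = C1*exp(-5*t) + C2*exp(3*t).
For the particular solution try y_p = A0 + A1*t + A2*t^2. Substituting and matching coefficients of each power of t gives A0 = -262/3375, A1 = 79/225, A2 = 1/15, so y_p = -262/3375 + t^2/15 + 79*t/225.
General solution: y = -262/3375 + t^2/15 + 79*t/225 + C1*exp(-5*t) + C2*exp(3*t).
Apply the initial conditions: y(0) = -262/3375 + C1 + C2 = 3 and y'(0) = 79/225 - 5*C1 + 3*C2 = 0. Solving gives C1 = 599/500, C2 = 203/108.

y = -262/3375 + t**2/15 + 79*t/225 + 203*exp(3*t)/108 + 599*exp(-5*t)/500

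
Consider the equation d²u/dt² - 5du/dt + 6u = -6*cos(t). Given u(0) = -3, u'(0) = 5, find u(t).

u = -58*exp(2*t)/5 - 3*cos(t)/5 + 3*sin(t)/5 + 46*exp(3*t)/5

Characteristic equation r² - 5r + 6 = 0 factors as (r - 3)(r - 2) = 0, so r = 3, 2.
Hence u_h = C1*exp(3*t) + C2*exp(2*t).
Try u_p = A*cos(t) + B*sin(t). Substituting and equating the coefficients of cos(t) and sin(t) gives A = -3/5, B = 3/5, so u_p = -3*cos(t)/5 + 3*sin(t)/5.
General solution: u = -3*cos(t)/5 + 3*sin(t)/5 + C1*exp(3*t) + C2*exp(2*t).
Apply the initial conditions: u(0) = -3/5 + C1 + C2 = -3 and u'(0) = 3/5 + 2*C2 + 3*C1 = 5. Solving gives C1 = 46/5, C2 = -58/5.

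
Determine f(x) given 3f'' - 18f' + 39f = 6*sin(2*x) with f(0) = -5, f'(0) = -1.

Divide through by 3: f'' - 6f' + 13f = 2*sin(2*x).
Characteristic equation r² - 6r + 13 = 0 has discriminant (-6)² - 4·(13) = -16 < 0, so r = 3 ± 2i.
Hence f_h = C1*cos(2*x)*exp(3*x) + C2*exp(3*x)*sin(2*x).
Try f_p = A*cos(2*x) + B*sin(2*x). Substituting and equating the coefficients of cos(2x) and sin(2x) gives A = 8/75, B = 2/25, so f_p = 2*sin(2*x)/25 + 8*cos(2*x)/75.
General solution: f = 2*sin(2*x)/25 + 8*cos(2*x)/75 + C1*cos(2*x)*exp(3*x) + C2*exp(3*x)*sin(2*x).
Apply the initial conditions: f(0) = 8/75 + C1 = -5 and f'(0) = 4/25 + 2*C2 + 3*C1 = -1. Solving gives C1 = -383/75, C2 = 177/25.

f = 2*sin(2*x)/25 + 8*cos(2*x)/75 - 383*cos(2*x)*exp(3*x)/75 + 177*exp(3*x)*sin(2*x)/25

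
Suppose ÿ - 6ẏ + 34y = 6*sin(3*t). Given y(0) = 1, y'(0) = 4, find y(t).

Characteristic equation r² - 6r + 34 = 0 has discriminant (-6)² - 4·(34) = -100 < 0, so r = 3 ± 5i.
Hence y_h = C1*cos(5*t)*exp(3*t) + C2*exp(3*t)*sin(5*t).
Try y_p = A*cos(3*t) + B*sin(3*t). Substituting and equating the coefficients of cos(3t) and sin(3t) gives A = 108/949, B = 150/949, so y_p = 108*cos(3*t)/949 + 150*sin(3*t)/949.
General solution: y = 108*cos(3*t)/949 + 150*sin(3*t)/949 + C1*cos(5*t)*exp(3*t) + C2*exp(3*t)*sin(5*t).
Apply the initial conditions: y(0) = 108/949 + C1 = 1 and y'(0) = 450/949 + 3*C1 + 5*C2 = 4. Solving gives C1 = 841/949, C2 = 823/4745.

y = 108*cos(3*t)/949 + 150*sin(3*t)/949 + 823*exp(3*t)*sin(5*t)/4745 + 841*cos(5*t)*exp(3*t)/949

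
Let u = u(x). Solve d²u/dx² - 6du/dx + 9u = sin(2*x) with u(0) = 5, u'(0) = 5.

Characteristic equation r² - 6r + 9 = 0 has discriminant (-6)² - 4·(9) = 0, so r = 3 is a repeated root.
Hence u_h = (C1 + C2*x)*exp(3*x).
Try u_p = A*cos(2*x) + B*sin(2*x). Substituting and equating the coefficients of cos(2x) and sin(2x) gives A = 12/169, B = 5/169, so u_p = 5*sin(2*x)/169 + 12*cos(2*x)/169.
General solution: u = 5*sin(2*x)/169 + 12*cos(2*x)/169 + C1*exp(3*x) + C2*x*exp(3*x).
Apply the initial conditions: u(0) = 12/169 + C1 = 5 and u'(0) = 10/169 + C2 + 3*C1 = 5. Solving gives C1 = 833/169, C2 = -128/13.

u = 5*sin(2*x)/169 + 12*cos(2*x)/169 + 833*exp(3*x)/169 - 128*x*exp(3*x)/13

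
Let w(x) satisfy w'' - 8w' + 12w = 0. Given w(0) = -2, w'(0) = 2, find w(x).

w = -7*exp(2*x)/2 + 3*exp(6*x)/2

Characteristic equation r² - 8r + 12 = 0 factors as (r - 6)(r - 2) = 0, so r = 6, 2.
Hence w_h = C1*exp(6*x) + C2*exp(2*x).
Apply the initial conditions: w(0) = C1 + C2 = -2 and w'(0) = 2*C2 + 6*C1 = 2. Solving gives C1 = 3/2, C2 = -7/2.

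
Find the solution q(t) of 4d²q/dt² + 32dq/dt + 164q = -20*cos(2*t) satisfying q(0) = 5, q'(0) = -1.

Divide through by 4: q'' + 8q' + 41q = -5*cos(2*t).
Characteristic equation r² + 8r + 41 = 0 has discriminant (8)² - 4·(41) = -100 < 0, so r = -4 ± 5i.
Hence q_h = C1*cos(5*t)*exp(-4*t) + C2*exp(-4*t)*sin(5*t).
Try q_p = A*cos(2*t) + B*sin(2*t). Substituting and equating the coefficients of cos(2t) and sin(2t) gives A = -37/325, B = -16/325, so q_p = -37*cos(2*t)/325 - 16*sin(2*t)/325.
General solution: q = -37*cos(2*t)/325 - 16*sin(2*t)/325 + C1*cos(5*t)*exp(-4*t) + C2*exp(-4*t)*sin(5*t).
Apply the initial conditions: q(0) = -37/325 + C1 = 5 and q'(0) = -32/325 - 4*C1 + 5*C2 = -1. Solving gives C1 = 1662/325, C2 = 1271/325.

q = -37*cos(2*t)/325 - 16*sin(2*t)/325 + 1271*exp(-4*t)*sin(5*t)/325 + 1662*cos(5*t)*exp(-4*t)/325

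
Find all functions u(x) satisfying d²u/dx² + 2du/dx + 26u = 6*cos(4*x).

Characteristic equation r² + 2r + 26 = 0 has discriminant (2)² - 4·(26) = -100 < 0, so r = -1 ± 5i.
Hence u_h = C1*cos(5*x)*exp(-x) + C2*exp(-x)*sin(5*x).
Try u_p = A*cos(4*x) + B*sin(4*x). Substituting and equating the coefficients of cos(4x) and sin(4x) gives A = 15/41, B = 12/41, so u_p = 12*sin(4*x)/41 + 15*cos(4*x)/41.

u = 12*sin(4*x)/41 + 15*cos(4*x)/41 + C1*cos(5*x)*exp(-x) + C2*exp(-x)*sin(5*x)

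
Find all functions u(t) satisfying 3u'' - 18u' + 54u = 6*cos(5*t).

Divide through by 3: u'' - 6u' + 18u = 2*cos(5*t).
Characteristic equation r² - 6r + 18 = 0 has discriminant (-6)² - 4·(18) = -36 < 0, so r = 3 ± 3i.
Hence u_h = C1*cos(3*t)*exp(3*t) + C2*exp(3*t)*sin(3*t).
Try u_p = A*cos(5*t) + B*sin(5*t). Substituting and equating the coefficients of cos(5t) and sin(5t) gives A = -14/949, B = -60/949, so u_p = -60*sin(5*t)/949 - 14*cos(5*t)/949.

u = -60*sin(5*t)/949 - 14*cos(5*t)/949 + C1*cos(3*t)*exp(3*t) + C2*exp(3*t)*sin(3*t)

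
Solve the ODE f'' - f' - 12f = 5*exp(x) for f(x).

f = -5*exp(x)/12 + C1*exp(-3*x) + C2*exp(4*x)

Characteristic equation r² - r - 12 = 0 factors as (r + 3)(r - 4) = 0, so r = -3, 4.
Hence f_h = C1*exp(-3*x) + C2*exp(4*x).
Try f_p = A*exp(x). Substituting into the equation and dividing by exp(x) gives A = -5/12, so f_p = -5*exp(x)/12.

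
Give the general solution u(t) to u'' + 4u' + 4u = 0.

Characteristic equation r² + 4r + 4 = 0 has discriminant (4)² - 4·(4) = 0, so r = -2 is a repeated root.
Hence u_h = (C1 + C2*t)*exp(-2*t).

u = C1*exp(-2*t) + C2*t*exp(-2*t)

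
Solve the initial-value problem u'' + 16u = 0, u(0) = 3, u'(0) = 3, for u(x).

Characteristic equation r² + 16 = 0 has discriminant (0)² - 4·(16) = -64 < 0, so r = ± 4i.
Hence u_h = C1*cos(4*x) + C2*sin(4*x).
Apply the initial conditions: u(0) = C1 = 3 and u'(0) = 4*C2 = 3. Solving gives C1 = 3, C2 = 3/4.

u = 3*cos(4*x) + 3*sin(4*x)/4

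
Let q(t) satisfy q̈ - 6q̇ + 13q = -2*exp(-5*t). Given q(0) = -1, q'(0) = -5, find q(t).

q = -exp(-5*t)/34 - 33*cos(2*t)*exp(3*t)/34 - 19*exp(3*t)*sin(2*t)/17

Characteristic equation r² - 6r + 13 = 0 has discriminant (-6)² - 4·(13) = -16 < 0, so r = 3 ± 2i.
Hence q_h = C1*cos(2*t)*exp(3*t) + C2*exp(3*t)*sin(2*t).
Try q_p = A*exp(-5*t). Substituting into the equation and dividing by exp(-5*t) gives A = -1/34, so q_p = -exp(-5*t)/34.
General solution: q = -exp(-5*t)/34 + C1*cos(2*t)*exp(3*t) + C2*exp(3*t)*sin(2*t).
Apply the initial conditions: q(0) = -1/34 + C1 = -1 and q'(0) = 5/34 + 2*C2 + 3*C1 = -5. Solving gives C1 = -33/34, C2 = -19/17.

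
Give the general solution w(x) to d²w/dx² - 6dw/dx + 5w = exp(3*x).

w = -exp(3*x)/4 + C1*exp(x) + C2*exp(5*x)

Characteristic equation r² - 6r + 5 = 0 factors as (r - 1)(r - 5) = 0, so r = 1, 5.
Hence w_h = C1*exp(x) + C2*exp(5*x).
Try w_p = A*exp(3*x). Substituting into the equation and dividing by exp(3*x) gives A = -1/4, so w_p = -exp(3*x)/4.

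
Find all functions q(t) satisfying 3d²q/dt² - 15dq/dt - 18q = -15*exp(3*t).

q = 5*exp(3*t)/12 + C1*exp(6*t) + C2*exp(-t)

Divide through by 3: q'' - 5q' - 6q = -5*exp(3*t).
Characteristic equation r² - 5r - 6 = 0 factors as (r - 6)(r + 1) = 0, so r = 6, -1.
Hence q_h = C1*exp(6*t) + C2*exp(-t).
Try q_p = A*exp(3*t). Substituting into the equation and dividing by exp(3*t) gives A = 5/12, so q_p = 5*exp(3*t)/12.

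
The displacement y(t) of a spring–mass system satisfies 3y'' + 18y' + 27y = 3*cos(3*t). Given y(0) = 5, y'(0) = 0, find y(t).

y = 5*exp(-3*t) + sin(3*t)/18 + 89*t*exp(-3*t)/6

Divide through by 3: y'' + 6y' + 9y = cos(3*t).
Characteristic equation r² + 6r + 9 = 0 has discriminant (6)² - 4·(9) = 0, so r = -3 is a repeated root.
Hence y_h = (C1 + C2*t)*exp(-3*t).
Try y_p = A*cos(3*t) + B*sin(3*t). Substituting and equating the coefficients of cos(3t) and sin(3t) gives A = 0, B = 1/18, so y_p = sin(3*t)/18.
General solution: y = sin(3*t)/18 + C1*exp(-3*t) + C2*t*exp(-3*t).
Apply the initial conditions: y(0) = C1 = 5 and y'(0) = 1/6 + C2 - 3*C1 = 0. Solving gives C1 = 5, C2 = 89/6.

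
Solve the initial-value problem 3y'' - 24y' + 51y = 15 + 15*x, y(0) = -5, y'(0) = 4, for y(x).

y = 125/289 + 5*x/17 - 1570*cos(x)*exp(4*x)/289 + 7351*exp(4*x)*sin(x)/289

Divide through by 3: y'' - 8y' + 17y = 5 + 5*x.
Characteristic equation r² - 8r + 17 = 0 has discriminant (-8)² - 4·(17) = -4 < 0, so r = 4 ± i.
Hence y_h = C1*cos(x)*exp(4*x) + C2*exp(4*x)*sin(x).
For the particular solution try y_p = A0 + A1*x. Substituting and matching coefficients of each power of x gives A0 = 125/289, A1 = 5/17, so y_p = 125/289 + 5*x/17.
General solution: y = 125/289 + 5*x/17 + C1*cos(x)*exp(4*x) + C2*exp(4*x)*sin(x).
Apply the initial conditions: y(0) = 125/289 + C1 = -5 and y'(0) = 5/17 + C2 + 4*C1 = 4. Solving gives C1 = -1570/289, C2 = 7351/289.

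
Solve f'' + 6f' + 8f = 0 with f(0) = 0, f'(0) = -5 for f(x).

f = -5*exp(-2*x)/2 + 5*exp(-4*x)/2

Characteristic equation r² + 6r + 8 = 0 factors as (r + 4)(r + 2) = 0, so r = -4, -2.
Hence f_h = C1*exp(-4*x) + C2*exp(-2*x).
Apply the initial conditions: f(0) = C1 + C2 = 0 and f'(0) = -4*C1 - 2*C2 = -5. Solving gives C1 = 5/2, C2 = -5/2.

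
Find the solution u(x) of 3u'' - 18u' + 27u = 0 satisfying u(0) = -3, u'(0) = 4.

u = -3*exp(3*x) + 13*x*exp(3*x)

Divide through by 3: u'' - 6u' + 9u = 0.
Characteristic equation r² - 6r + 9 = 0 has discriminant (-6)² - 4·(9) = 0, so r = 3 is a repeated root.
Hence u_h = (C1 + C2*x)*exp(3*x).
Apply the initial conditions: u(0) = C1 = -3 and u'(0) = C2 + 3*C1 = 4. Solving gives C1 = -3, C2 = 13.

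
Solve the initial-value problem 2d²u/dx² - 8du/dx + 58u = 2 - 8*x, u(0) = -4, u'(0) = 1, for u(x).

Divide through by 2: u'' - 4u' + 29u = 1 - 4*x.
Characteristic equation r² - 4r + 29 = 0 has discriminant (-4)² - 4·(29) = -100 < 0, so r = 2 ± 5i.
Hence u_h = C1*cos(5*x)*exp(2*x) + C2*exp(2*x)*sin(5*x).
For the particular solution try u_p = A0 + A1*x. Substituting and matching coefficients of each power of x gives A0 = 13/841, A1 = -4/29, so u_p = 13/841 - 4*x/29.
General solution: u = 13/841 - 4*x/29 + C1*cos(5*x)*exp(2*x) + C2*exp(2*x)*sin(5*x).
Apply the initial conditions: u(0) = 13/841 + C1 = -4 and u'(0) = -4/29 + 2*C1 + 5*C2 = 1. Solving gives C1 = -3377/841, C2 = 7711/4205.

u = 13/841 - 4*x/29 - 3377*cos(5*x)*exp(2*x)/841 + 7711*exp(2*x)*sin(5*x)/4205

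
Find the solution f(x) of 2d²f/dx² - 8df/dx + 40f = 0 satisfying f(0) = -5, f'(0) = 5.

f = -5*cos(4*x)*exp(2*x) + 15*exp(2*x)*sin(4*x)/4

Divide through by 2: f'' - 4f' + 20f = 0.
Characteristic equation r² - 4r + 20 = 0 has discriminant (-4)² - 4·(20) = -64 < 0, so r = 2 ± 4i.
Hence f_h = C1*cos(4*x)*exp(2*x) + C2*exp(2*x)*sin(4*x).
Apply the initial conditions: f(0) = C1 = -5 and f'(0) = 2*C1 + 4*C2 = 5. Solving gives C1 = -5, C2 = 15/4.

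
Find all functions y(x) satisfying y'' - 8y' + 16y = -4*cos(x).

Characteristic equation r² - 8r + 16 = 0 has discriminant (-8)² - 4·(16) = 0, so r = 4 is a repeated root.
Hence y_h = (C1 + C2*x)*exp(4*x).
Try y_p = A*cos(x) + B*sin(x). Substituting and equating the coefficients of cos(x) and sin(x) gives A = -60/289, B = 32/289, so y_p = -60*cos(x)/289 + 32*sin(x)/289.

y = -60*cos(x)/289 + 32*sin(x)/289 + C1*exp(4*x) + C2*x*exp(4*x)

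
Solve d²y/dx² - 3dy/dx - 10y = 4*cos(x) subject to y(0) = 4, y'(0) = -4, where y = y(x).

Characteristic equation r² - 3r - 10 = 0 factors as (r - 5)(r + 2) = 0, so r = 5, -2.
Hence y_h = C1*exp(5*x) + C2*exp(-2*x).
Try y_p = A*cos(x) + B*sin(x). Substituting and equating the coefficients of cos(x) and sin(x) gives A = -22/65, B = -6/65, so y_p = -22*cos(x)/65 - 6*sin(x)/65.
General solution: y = -22*cos(x)/65 - 6*sin(x)/65 + C1*exp(5*x) + C2*exp(-2*x).
Apply the initial conditions: y(0) = -22/65 + C1 + C2 = 4 and y'(0) = -6/65 - 2*C2 + 5*C1 = -4. Solving gives C1 = 62/91, C2 = 128/35.

y = -22*cos(x)/65 - 6*sin(x)/65 + 62*exp(5*x)/91 + 128*exp(-2*x)/35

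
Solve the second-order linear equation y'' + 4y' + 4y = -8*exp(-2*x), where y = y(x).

y = C1*exp(-2*x) - 4*x**2*exp(-2*x) + C2*x*exp(-2*x)

Characteristic equation r² + 4r + 4 = 0 has discriminant (4)² - 4·(4) = 0, so r = -2 is a repeated root.
Hence y_h = (C1 + C2*x)*exp(-2*x).
Since exp(-2*x) solves the homogeneous equation (r = -2 is a root of multiplicity 2), multiply the trial by x^2. Try y_p = A*x^2*exp(-2*x). Substituting into the equation and dividing by exp(-2*x) gives A = -4, so y_p = -4*x^2*exp(-2*x).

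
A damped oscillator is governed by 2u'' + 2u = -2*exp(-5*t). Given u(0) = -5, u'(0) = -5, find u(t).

Divide through by 2: u'' + u = -exp(-5*t).
Characteristic equation r² + 1 = 0 has discriminant (0)² - 4·(1) = -4 < 0, so r = ± i.
Hence u_h = C1*cos(t) + C2*sin(t).
Try u_p = A*exp(-5*t). Substituting into the equation and dividing by exp(-5*t) gives A = -1/26, so u_p = -exp(-5*t)/26.
General solution: u = -exp(-5*t)/26 + C1*cos(t) + C2*sin(t).
Apply the initial conditions: u(0) = -1/26 + C1 = -5 and u'(0) = 5/26 + C2 = -5. Solving gives C1 = -129/26, C2 = -135/26.

u = -135*sin(t)/26 - 129*cos(t)/26 - exp(-5*t)/26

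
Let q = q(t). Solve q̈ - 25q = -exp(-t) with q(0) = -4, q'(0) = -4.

q = -29*exp(5*t)/12 - 13*exp(-5*t)/8 + exp(-t)/24

Characteristic equation r² - 25 = 0 factors as (r + 5)(r - 5) = 0, so r = -5, 5.
Hence q_h = C1*exp(-5*t) + C2*exp(5*t).
Try q_p = A*exp(-t). Substituting into the equation and dividing by exp(-t) gives A = 1/24, so q_p = exp(-t)/24.
General solution: q = exp(-t)/24 + C1*exp(-5*t) + C2*exp(5*t).
Apply the initial conditions: q(0) = 1/24 + C1 + C2 = -4 and q'(0) = -1/24 - 5*C1 + 5*C2 = -4. Solving gives C1 = -13/8, C2 = -29/12.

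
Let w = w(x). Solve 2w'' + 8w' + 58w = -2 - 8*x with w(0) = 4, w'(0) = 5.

Divide through by 2: w'' + 4w' + 29w = -1 - 4*x.
Characteristic equation r² + 4r + 29 = 0 has discriminant (4)² - 4·(29) = -100 < 0, so r = -2 ± 5i.
Hence w_h = C1*cos(5*x)*exp(-2*x) + C2*exp(-2*x)*sin(5*x).
For the particular solution try w_p = A0 + A1*x. Substituting and matching coefficients of each power of x gives A0 = -13/841, A1 = -4/29, so w_p = -13/841 - 4*x/29.
General solution: w = -13/841 - 4*x/29 + C1*cos(5*x)*exp(-2*x) + C2*exp(-2*x)*sin(5*x).
Apply the initial conditions: w(0) = -13/841 + C1 = 4 and w'(0) = -4/29 - 2*C1 + 5*C2 = 5. Solving gives C1 = 3377/841, C2 = 2215/841.

w = -13/841 - 4*x/29 + 2215*exp(-2*x)*sin(5*x)/841 + 3377*cos(5*x)*exp(-2*x)/841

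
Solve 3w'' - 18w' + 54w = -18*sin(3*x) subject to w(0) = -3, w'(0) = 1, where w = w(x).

w = -4*cos(3*x)/15 - 2*sin(3*x)/15 - 41*cos(3*x)*exp(3*x)/15 + 16*exp(3*x)*sin(3*x)/5

Divide through by 3: w'' - 6w' + 18w = -6*sin(3*x).
Characteristic equation r² - 6r + 18 = 0 has discriminant (-6)² - 4·(18) = -36 < 0, so r = 3 ± 3i.
Hence w_h = C1*cos(3*x)*exp(3*x) + C2*exp(3*x)*sin(3*x).
Try w_p = A*cos(3*x) + B*sin(3*x). Substituting and equating the coefficients of cos(3x) and sin(3x) gives A = -4/15, B = -2/15, so w_p = -4*cos(3*x)/15 - 2*sin(3*x)/15.
General solution: w = -4*cos(3*x)/15 - 2*sin(3*x)/15 + C1*cos(3*x)*exp(3*x) + C2*exp(3*x)*sin(3*x).
Apply the initial conditions: w(0) = -4/15 + C1 = -3 and w'(0) = -2/5 + 3*C1 + 3*C2 = 1. Solving gives C1 = -41/15, C2 = 16/5.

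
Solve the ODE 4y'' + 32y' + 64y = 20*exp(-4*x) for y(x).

y = C1*exp(-4*x) + 5*x**2*exp(-4*x)/2 + C2*x*exp(-4*x)

Divide through by 4: y'' + 8y' + 16y = 5*exp(-4*x).
Characteristic equation r² + 8r + 16 = 0 has discriminant (8)² - 4·(16) = 0, so r = -4 is a repeated root.
Hence y_h = (C1 + C2*x)*exp(-4*x).
Since exp(-4*x) solves the homogeneous equation (r = -4 is a root of multiplicity 2), multiply the trial by x^2. Try y_p = A*x^2*exp(-4*x). Substituting into the equation and dividing by exp(-4*x) gives A = 5/2, so y_p = 5*x^2*exp(-4*x)/2.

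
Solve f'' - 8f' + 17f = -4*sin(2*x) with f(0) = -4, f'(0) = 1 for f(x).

Characteristic equation r² - 8r + 17 = 0 has discriminant (-8)² - 4·(17) = -4 < 0, so r = 4 ± i.
Hence f_h = C1*cos(x)*exp(4*x) + C2*exp(4*x)*sin(x).
Try f_p = A*cos(2*x) + B*sin(2*x). Substituting and equating the coefficients of cos(2x) and sin(2x) gives A = -64/425, B = -52/425, so f_p = -64*cos(2*x)/425 - 52*sin(2*x)/425.
General solution: f = -64*cos(2*x)/425 - 52*sin(2*x)/425 + C1*cos(x)*exp(4*x) + C2*exp(4*x)*sin(x).
Apply the initial conditions: f(0) = -64/425 + C1 = -4 and f'(0) = -104/425 + C2 + 4*C1 = 1. Solving gives C1 = -1636/425, C2 = 7073/425.

f = -64*cos(2*x)/425 - 52*sin(2*x)/425 - 1636*cos(x)*exp(4*x)/425 + 7073*exp(4*x)*sin(x)/425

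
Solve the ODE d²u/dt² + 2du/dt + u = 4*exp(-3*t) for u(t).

Characteristic equation r² + 2r + 1 = 0 has discriminant (2)² - 4·(1) = 0, so r = -1 is a repeated root.
Hence u_h = (C1 + C2*t)*exp(-t).
Try u_p = A*exp(-3*t). Substituting into the equation and dividing by exp(-3*t) gives A = 1, so u_p = exp(-3*t).

u = C1*exp(-t) + C2*t*exp(-t) + exp(-3*t)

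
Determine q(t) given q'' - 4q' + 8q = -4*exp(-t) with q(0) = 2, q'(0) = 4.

Characteristic equation r² - 4r + 8 = 0 has discriminant (-4)² - 4·(8) = -16 < 0, so r = 2 ± 2i.
Hence q_h = C1*cos(2*t)*exp(2*t) + C2*exp(2*t)*sin(2*t).
Try q_p = A*exp(-t). Substituting into the equation and dividing by exp(-t) gives A = -4/13, so q_p = -4*exp(-t)/13.
General solution: q = -4*exp(-t)/13 + C1*cos(2*t)*exp(2*t) + C2*exp(2*t)*sin(2*t).
Apply the initial conditions: q(0) = -4/13 + C1 = 2 and q'(0) = 4/13 + 2*C1 + 2*C2 = 4. Solving gives C1 = 30/13, C2 = -6/13.

q = -4*exp(-t)/13 - 6*exp(2*t)*sin(2*t)/13 + 30*cos(2*t)*exp(2*t)/13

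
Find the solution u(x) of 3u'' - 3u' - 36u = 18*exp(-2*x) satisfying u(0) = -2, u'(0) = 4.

Divide through by 3: u'' - u' - 12u = 6*exp(-2*x).
Characteristic equation r² - r - 12 = 0 factors as (r + 3)(r - 4) = 0, so r = -3, 4.
Hence u_h = C1*exp(-3*x) + C2*exp(4*x).
Try u_p = A*exp(-2*x). Substituting into the equation and dividing by exp(-2*x) gives A = -1, so u_p = -exp(-2*x).
General solution: u = -exp(-2*x) + C1*exp(-3*x) + C2*exp(4*x).
Apply the initial conditions: u(0) = -1 + C1 + C2 = -2 and u'(0) = 2 - 3*C1 + 4*C2 = 4. Solving gives C1 = -6/7, C2 = -1/7.

u = -exp(-2*x) - 6*exp(-3*x)/7 - exp(4*x)/7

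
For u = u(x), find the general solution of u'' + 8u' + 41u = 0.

Characteristic equation r² + 8r + 41 = 0 has discriminant (8)² - 4·(41) = -100 < 0, so r = -4 ± 5i.
Hence u_h = C1*cos(5*x)*exp(-4*x) + C2*exp(-4*x)*sin(5*x).

u = C1*cos(5*x)*exp(-4*x) + C2*exp(-4*x)*sin(5*x)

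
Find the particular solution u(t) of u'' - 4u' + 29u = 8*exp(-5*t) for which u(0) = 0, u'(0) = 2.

u = 4*exp(-5*t)/37 - 4*cos(5*t)*exp(2*t)/37 + 102*exp(2*t)*sin(5*t)/185

Characteristic equation r² - 4r + 29 = 0 has discriminant (-4)² - 4·(29) = -100 < 0, so r = 2 ± 5i.
Hence u_h = C1*cos(5*t)*exp(2*t) + C2*exp(2*t)*sin(5*t).
Try u_p = A*exp(-5*t). Substituting into the equation and dividing by exp(-5*t) gives A = 4/37, so u_p = 4*exp(-5*t)/37.
General solution: u = 4*exp(-5*t)/37 + C1*cos(5*t)*exp(2*t) + C2*exp(2*t)*sin(5*t).
Apply the initial conditions: u(0) = 4/37 + C1 = 0 and u'(0) = -20/37 + 2*C1 + 5*C2 = 2. Solving gives C1 = -4/37, C2 = 102/185.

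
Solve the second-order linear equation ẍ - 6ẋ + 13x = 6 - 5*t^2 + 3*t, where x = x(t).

x = 1018/2197 - 21*t/169 - 5*t**2/13 + C1*cos(2*t)*exp(3*t) + C2*exp(3*t)*sin(2*t)

Characteristic equation r² - 6r + 13 = 0 has discriminant (-6)² - 4·(13) = -16 < 0, so r = 3 ± 2i.
Hence x_h = C1*cos(2*t)*exp(3*t) + C2*exp(3*t)*sin(2*t).
For the particular solution try x_p = A0 + A1*t + A2*t^2. Substituting and matching coefficients of each power of t gives A0 = 1018/2197, A1 = -21/169, A2 = -5/13, so x_p = 1018/2197 - 21*t/169 - 5*t^2/13.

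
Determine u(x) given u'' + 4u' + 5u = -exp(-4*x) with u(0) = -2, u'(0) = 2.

u = -exp(-4*x)/5 - 12*exp(-2*x)*sin(x)/5 - 9*cos(x)*exp(-2*x)/5

Characteristic equation r² + 4r + 5 = 0 has discriminant (4)² - 4·(5) = -4 < 0, so r = -2 ± i.
Hence u_h = C1*cos(x)*exp(-2*x) + C2*exp(-2*x)*sin(x).
Try u_p = A*exp(-4*x). Substituting into the equation and dividing by exp(-4*x) gives A = -1/5, so u_p = -exp(-4*x)/5.
General solution: u = -exp(-4*x)/5 + C1*cos(x)*exp(-2*x) + C2*exp(-2*x)*sin(x).
Apply the initial conditions: u(0) = -1/5 + C1 = -2 and u'(0) = 4/5 + C2 - 2*C1 = 2. Solving gives C1 = -9/5, C2 = -12/5.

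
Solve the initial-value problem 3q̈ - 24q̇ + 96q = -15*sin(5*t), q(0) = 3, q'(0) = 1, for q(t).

Divide through by 3: q'' - 8q' + 32q = -5*sin(5*t).
Characteristic equation r² - 8r + 32 = 0 has discriminant (-8)² - 4·(32) = -64 < 0, so r = 4 ± 4i.
Hence q_h = C1*cos(4*t)*exp(4*t) + C2*exp(4*t)*sin(4*t).
Try q_p = A*cos(5*t) + B*sin(5*t). Substituting and equating the coefficients of cos(5t) and sin(5t) gives A = -200/1649, B = -35/1649, so q_p = -200*cos(5*t)/1649 - 35*sin(5*t)/1649.
General solution: q = -200*cos(5*t)/1649 - 35*sin(5*t)/1649 + C1*cos(4*t)*exp(4*t) + C2*exp(4*t)*sin(4*t).
Apply the initial conditions: q(0) = -200/1649 + C1 = 3 and q'(0) = -175/1649 + 4*C1 + 4*C2 = 1. Solving gives C1 = 5147/1649, C2 = -4691/1649.

q = -200*cos(5*t)/1649 - 35*sin(5*t)/1649 - 4691*exp(4*t)*sin(4*t)/1649 + 5147*cos(4*t)*exp(4*t)/1649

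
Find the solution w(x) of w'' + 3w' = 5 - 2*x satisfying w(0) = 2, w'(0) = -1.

w = 28/27 - x**2/3 + 17*x/9 + 26*exp(-3*x)/27

Characteristic equation r² + 3r = 0 factors as (r + 3)r = 0, so r = -3, 0.
Hence w_h = C1*exp(-3*x) + C2.
Since 0 is a characteristic root (multiplicity 1), multiply the polynomial trial by x: try w_p = x*(A0 + A1*x). Substituting and matching coefficients of each power of x gives A0 = 17/9, A1 = -1/3, so w_p = -x^2/3 + 17*x/9.
General solution: w = C2 - x^2/3 + 17*x/9 + C1*exp(-3*x).
Apply the initial conditions: w(0) = C1 + C2 = 2 and w'(0) = 17/9 - 3*C1 = -1. Solving gives C1 = 26/27, C2 = 28/27.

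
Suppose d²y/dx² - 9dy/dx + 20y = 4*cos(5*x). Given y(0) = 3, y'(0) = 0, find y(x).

y = -58*exp(5*x)/5 - 18*sin(5*x)/205 - 2*cos(5*x)/205 + 599*exp(4*x)/41

Characteristic equation r² - 9r + 20 = 0 factors as (r - 5)(r - 4) = 0, so r = 5, 4.
Hence y_h = C1*exp(5*x) + C2*exp(4*x).
Try y_p = A*cos(5*x) + B*sin(5*x). Substituting and equating the coefficients of cos(5x) and sin(5x) gives A = -2/205, B = -18/205, so y_p = -18*sin(5*x)/205 - 2*cos(5*x)/205.
General solution: y = -18*sin(5*x)/205 - 2*cos(5*x)/205 + C1*exp(5*x) + C2*exp(4*x).
Apply the initial conditions: y(0) = -2/205 + C1 + C2 = 3 and y'(0) = -18/41 + 4*C2 + 5*C1 = 0. Solving gives C1 = -58/5, C2 = 599/41.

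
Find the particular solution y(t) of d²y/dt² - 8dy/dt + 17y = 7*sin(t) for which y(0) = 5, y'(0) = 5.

Characteristic equation r² - 8r + 17 = 0 has discriminant (-8)² - 4·(17) = -4 < 0, so r = 4 ± i.
Hence y_h = C1*cos(t)*exp(4*t) + C2*exp(4*t)*sin(t).
Try y_p = A*cos(t) + B*sin(t). Substituting and equating the coefficients of cos(t) and sin(t) gives A = 7/40, B = 7/20, so y_p = 7*sin(t)/20 + 7*cos(t)/40.
General solution: y = 7*sin(t)/20 + 7*cos(t)/40 + C1*cos(t)*exp(4*t) + C2*exp(4*t)*sin(t).
Apply the initial conditions: y(0) = 7/40 + C1 = 5 and y'(0) = 7/20 + C2 + 4*C1 = 5. Solving gives C1 = 193/40, C2 = -293/20.

y = 7*sin(t)/20 + 7*cos(t)/40 - 293*exp(4*t)*sin(t)/20 + 193*cos(t)*exp(4*t)/40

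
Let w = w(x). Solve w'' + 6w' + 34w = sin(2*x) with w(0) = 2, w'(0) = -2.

w = -cos(2*x)/87 + 5*sin(2*x)/174 + 175*cos(5*x)*exp(-3*x)/87 + 346*exp(-3*x)*sin(5*x)/435

Characteristic equation r² + 6r + 34 = 0 has discriminant (6)² - 4·(34) = -100 < 0, so r = -3 ± 5i.
Hence w_h = C1*cos(5*x)*exp(-3*x) + C2*exp(-3*x)*sin(5*x).
Try w_p = A*cos(2*x) + B*sin(2*x). Substituting and equating the coefficients of cos(2x) and sin(2x) gives A = -1/87, B = 5/174, so w_p = -cos(2*x)/87 + 5*sin(2*x)/174.
General solution: w = -cos(2*x)/87 + 5*sin(2*x)/174 + C1*cos(5*x)*exp(-3*x) + C2*exp(-3*x)*sin(5*x).
Apply the initial conditions: w(0) = -1/87 + C1 = 2 and w'(0) = 5/87 - 3*C1 + 5*C2 = -2. Solving gives C1 = 175/87, C2 = 346/435.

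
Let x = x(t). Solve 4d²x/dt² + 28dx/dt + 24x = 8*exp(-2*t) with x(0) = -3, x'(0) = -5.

x = -21*exp(-t)/5 - exp(-2*t)/2 + 17*exp(-6*t)/10

Divide through by 4: x'' + 7x' + 6x = 2*exp(-2*t).
Characteristic equation r² + 7r + 6 = 0 factors as (r + 1)(r + 6) = 0, so r = -1, -6.
Hence x_h = C1*exp(-t) + C2*exp(-6*t).
Try x_p = A*exp(-2*t). Substituting into the equation and dividing by exp(-2*t) gives A = -1/2, so x_p = -exp(-2*t)/2.
General solution: x = -exp(-2*t)/2 + C1*exp(-t) + C2*exp(-6*t).
Apply the initial conditions: x(0) = -1/2 + C1 + C2 = -3 and x'(0) = 1 - C1 - 6*C2 = -5. Solving gives C1 = -21/5, C2 = 17/10.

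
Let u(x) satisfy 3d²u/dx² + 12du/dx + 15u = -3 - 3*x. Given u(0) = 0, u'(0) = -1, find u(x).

Divide through by 3: u'' + 4u' + 5u = -1 - x.
Characteristic equation r² + 4r + 5 = 0 has discriminant (4)² - 4·(5) = -4 < 0, so r = -2 ± i.
Hence u_h = C1*cos(x)*exp(-2*x) + C2*exp(-2*x)*sin(x).
For the particular solution try u_p = A0 + A1*x. Substituting and matching coefficients of each power of x gives A0 = -1/25, A1 = -1/5, so u_p = -1/25 - x/5.
General solution: u = -1/25 - x/5 + C1*cos(x)*exp(-2*x) + C2*exp(-2*x)*sin(x).
Apply the initial conditions: u(0) = -1/25 + C1 = 0 and u'(0) = -1/5 + C2 - 2*C1 = -1. Solving gives C1 = 1/25, C2 = -18/25.

u = -1/25 - x/5 - 18*exp(-2*x)*sin(x)/25 + cos(x)*exp(-2*x)/25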